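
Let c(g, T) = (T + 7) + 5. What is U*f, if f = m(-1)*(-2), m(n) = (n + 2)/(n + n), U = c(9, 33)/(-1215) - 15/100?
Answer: -101/540 ≈ -0.18704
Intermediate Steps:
c(g, T) = 12 + T (c(g, T) = (7 + T) + 5 = 12 + T)
U = -101/540 (U = (12 + 33)/(-1215) - 15/100 = 45*(-1/1215) - 15*1/100 = -1/27 - 3/20 = -101/540 ≈ -0.18704)
m(n) = (2 + n)/(2*n) (m(n) = (2 + n)/((2*n)) = (2 + n)*(1/(2*n)) = (2 + n)/(2*n))
f = 1 (f = ((½)*(2 - 1)/(-1))*(-2) = ((½)*(-1)*1)*(-2) = -½*(-2) = 1)
U*f = -101/540*1 = -101/540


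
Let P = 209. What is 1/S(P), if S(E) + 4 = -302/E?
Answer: -209/1138 ≈ -0.18366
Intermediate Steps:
S(E) = -4 - 302/E
1/S(P) = 1/(-4 - 302/209) = 1/(-1138/209) = -209/1138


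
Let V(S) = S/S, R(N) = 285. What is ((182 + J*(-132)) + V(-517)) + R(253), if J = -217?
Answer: 29112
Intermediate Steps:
V(S) = 1
((182 + J*(-132)) + V(-517)) + R(253) = ((182 - 217*(-132)) + 1) + 285 = ((182 + 28644) + 1) + 285 = (28826 + 1) + 285 = 28827 + 285 = 29112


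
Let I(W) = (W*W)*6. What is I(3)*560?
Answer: 30240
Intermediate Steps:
I(W) = 6*W² (I(W) = W²*6 = 6*W²)
I(3)*560 = (6*3²)*560 = (6*9)*560 = 54*560 = 30240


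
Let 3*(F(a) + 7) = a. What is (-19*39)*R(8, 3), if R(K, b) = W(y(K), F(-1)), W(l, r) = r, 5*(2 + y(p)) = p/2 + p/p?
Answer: 5434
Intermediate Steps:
F(a) = -7 + a/3
y(p) = -9/5 + p/10 (y(p) = -2 + (p/2 + p/p)/5 = -2 + (p*(½) + 1)/5 = -2 + (p/2 + 1)/5 = -2 + (1 + p/2)/5 = -2 + (⅕ + p/10) = -9/5 + p/10)
R(K, b) = -22/3 (R(K, b) = -7 + (⅓)*(-1) = -7 - ⅓ = -22/3)
(-19*39)*R(8, 3) = -19*39*(-22/3) = -741*(-22/3) = 5434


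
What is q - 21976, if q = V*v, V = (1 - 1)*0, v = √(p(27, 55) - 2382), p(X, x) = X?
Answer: -21976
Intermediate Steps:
v = I*√2355 (v = √(27 - 2382) = √(-2355) = I*√2355 ≈ 48.528*I)
V = 0 (V = 0*0 = 0)
q = 0 (q = 0*(I*√2355) = 0)
q - 21976 = 0 - 21976 = -21976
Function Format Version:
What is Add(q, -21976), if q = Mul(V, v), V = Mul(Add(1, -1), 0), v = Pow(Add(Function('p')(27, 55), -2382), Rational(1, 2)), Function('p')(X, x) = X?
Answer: -21976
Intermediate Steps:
v = Mul(I, Pow(2355, Rational(1, 2))) (v = Pow(Add(27, -2382), Rational(1, 2)) = Pow(-2355, Rational(1, 2)) = Mul(I, Pow(2355, Rational(1, 2))) ≈ Mul(48.528, I))
V = 0 (V = Mul(0, 0) = 0)
q = 0 (q = Mul(0, Mul(I, Pow(2355, Rational(1, 2)))) = 0)
Add(q, -21976) = Add(0, -21976) = -21976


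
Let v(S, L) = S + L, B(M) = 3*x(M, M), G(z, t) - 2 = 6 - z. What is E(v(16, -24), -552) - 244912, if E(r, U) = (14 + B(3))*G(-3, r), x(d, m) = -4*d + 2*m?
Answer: -244956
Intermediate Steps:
G(z, t) = 8 - z (G(z, t) = 2 + (6 - z) = 8 - z)
B(M) = -6*M (B(M) = 3*(-4*M + 2*M) = 3*(-2*M) = -6*M)
v(S, L) = L + S
E(r, U) = -44 (E(r, U) = (14 - 6*3)*(8 - 1*(-3)) = (14 - 18)*(8 + 3) = -4*11 = -44)
E(v(16, -24), -552) - 244912 = -44 - 244912 = -244956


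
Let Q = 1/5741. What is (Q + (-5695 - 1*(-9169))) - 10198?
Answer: -38602483/5741 ≈ -6724.0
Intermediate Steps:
Q = 1/5741 ≈ 0.00017419
(Q + (-5695 - 1*(-9169))) - 10198 = (1/5741 + (-5695 - 1*(-9169))) - 10198 = (1/5741 + (-5695 + 9169)) - 10198 = (1/5741 + 3474) - 10198 = 19944235/5741 - 10198 = -38602483/5741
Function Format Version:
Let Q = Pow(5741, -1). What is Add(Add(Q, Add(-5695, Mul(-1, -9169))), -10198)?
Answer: Rational(-38602483, 5741) ≈ -6724.0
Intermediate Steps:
Q = Rational(1, 5741) ≈ 0.00017419
Add(Add(Q, Add(-5695, Mul(-1, -9169))), -10198) = Add(Add(Rational(1, 5741), Add(-5695, Mul(-1, -9169))), -10198) = Add(Add(Rational(1, 5741), Add(-5695, 9169)), -10198) = Add(Add(Rational(1, 5741), 3474), -10198) = Add(Rational(19944235, 5741), -10198) = Rational(-38602483, 5741)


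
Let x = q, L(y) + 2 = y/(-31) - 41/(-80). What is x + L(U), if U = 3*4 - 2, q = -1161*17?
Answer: -48952249/2480 ≈ -19739.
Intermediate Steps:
q = -19737
U = 10 (U = 12 - 2 = 10)
L(y) = -119/80 - y/31 (L(y) = -2 + (y/(-31) - 41/(-80)) = -2 + (y*(-1/31) - 41*(-1/80)) = -2 + (-y/31 + 41/80) = -2 + (41/80 - y/31) = -119/80 - y/31)
x = -19737
x + L(U) = -19737 + (-119/80 - 1/31*10) = -19737 + (-119/80 - 10/31) = -19737 - 4489/2480 = -48952249/2480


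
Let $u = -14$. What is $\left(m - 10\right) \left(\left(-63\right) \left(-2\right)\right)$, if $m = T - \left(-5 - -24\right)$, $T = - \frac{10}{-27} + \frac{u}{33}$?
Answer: $- \frac{120806}{33} \approx -3660.8$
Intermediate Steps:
$T = - \frac{16}{297}$ ($T = - \frac{10}{-27} - \frac{14}{33} = \left(-10\right) \left(- \frac{1}{27}\right) - \frac{14}{33} = \frac{10}{27} - \frac{14}{33} = - \frac{16}{297} \approx -0.053872$)
$m = - \frac{5659}{297}$ ($m = - \frac{16}{297} - \left(-5 - -24\right) = - \frac{16}{297} - \left(-5 + 24\right) = - \frac{16}{297} - 19 = - \frac{5659}{297} \approx -19.054$)
$\left(m - 10\right) \left(\left(-63\right) \left(-2\right)\right) = \left(- \frac{5659}{297} - 10\right) \left(\left(-63\right) \left(-2\right)\right) = \left(- \frac{8629}{297}\right) 126 = - \frac{120806}{33}$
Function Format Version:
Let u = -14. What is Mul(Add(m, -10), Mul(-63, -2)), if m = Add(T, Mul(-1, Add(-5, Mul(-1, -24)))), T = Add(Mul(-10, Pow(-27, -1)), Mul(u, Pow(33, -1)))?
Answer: Rational(-120806, 33) ≈ -3660.8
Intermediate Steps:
T = Rational(-16, 297) (T = Add(Mul(-10, Pow(-27, -1)), Mul(-14, Pow(33, -1))) = Add(Mul(-10, Rational(-1, 27)), Mul(-14, Rational(1, 33))) = Add(Rational(10, 27), Rational(-14, 33)) = Rational(-16, 297) ≈ -0.053872)
m = Rational(-5659, 297) (m = Add(Rational(-16, 297), Mul(-1, Add(-5, Mul(-1, -24)))) = Add(Rational(-16, 297), Mul(-1, Add(-5, 24))) = Add(Rational(-16, 297), Mul(-1, 19)) = Add(Rational(-16, 297), -19) = Rational(-5659, 297) ≈ -19.054)
Mul(Add(m, -10), Mul(-63, -2)) = Mul(Add(Rational(-5659, 297), -10), Mul(-63, -2)) = Mul(Rational(-8629, 297), 126) = Rational(-120806, 33)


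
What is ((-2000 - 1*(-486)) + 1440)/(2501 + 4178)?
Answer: -74/6679 ≈ -0.011080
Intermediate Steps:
((-2000 - 1*(-486)) + 1440)/(2501 + 4178) = ((-2000 + 486) + 1440)/6679 = (-1514 + 1440)*(1/6679) = -74*1/6679 = -74/6679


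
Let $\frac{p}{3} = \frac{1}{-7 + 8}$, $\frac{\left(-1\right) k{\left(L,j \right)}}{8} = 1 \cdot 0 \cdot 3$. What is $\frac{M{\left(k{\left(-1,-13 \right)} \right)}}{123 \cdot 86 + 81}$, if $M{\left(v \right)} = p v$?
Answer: $0$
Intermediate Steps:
$k{\left(L,j \right)} = 0$ ($k{\left(L,j \right)} = - 8 \cdot 1 \cdot 0 \cdot 3 = - 8 \cdot 0 \cdot 3 = \left(-8\right) 0 = 0$)
$p = 3$ ($p = \frac{3}{-7 + 8} = \frac{3}{1} = 3 \cdot 1 = 3$)
$M{\left(v \right)} = 3 v$
$\frac{M{\left(k{\left(-1,-13 \right)} \right)}}{123 \cdot 86 + 81} = \frac{3 \cdot 0}{123 \cdot 86 + 81} = \frac{0}{10578 + 81} = \frac{0}{10659} = 0 \cdot \frac{1}{10659} = 0$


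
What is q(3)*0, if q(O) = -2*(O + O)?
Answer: 0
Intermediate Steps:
q(O) = -4*O
q(3)*0 = -4*3*0 = -12*0 = 0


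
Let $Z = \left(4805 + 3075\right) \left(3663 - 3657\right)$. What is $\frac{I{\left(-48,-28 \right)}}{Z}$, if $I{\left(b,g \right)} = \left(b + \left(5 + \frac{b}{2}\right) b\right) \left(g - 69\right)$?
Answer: $- \frac{1746}{985} \approx -1.7726$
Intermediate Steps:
$I{\left(b,g \right)} = \left(-69 + g\right) \left(b + b \left(5 + \frac{b}{2}\right)\right)$ ($I{\left(b,g \right)} = \left(b + \left(5 + b \frac{1}{2}\right) b\right) \left(-69 + g\right) = \left(b + \left(5 + \frac{b}{2}\right) b\right) \left(-69 + g\right) = \left(b + b \left(5 + \frac{b}{2}\right)\right) \left(-69 + g\right) = \left(-69 + g\right) \left(b + b \left(5 + \frac{b}{2}\right)\right)$)
$Z = 47280$ ($Z = 7880 \cdot 6 = 47280$)
$\frac{I{\left(-48,-28 \right)}}{Z} = \frac{\frac{1}{2} \left(-48\right) \left(-828 - -3312 + 12 \left(-28\right) - -1344\right)}{47280} = \frac{1}{2} \left(-48\right) \left(-828 + 3312 - 336 + 1344\right) \frac{1}{47280} = \frac{1}{2} \left(-48\right) 3492 \cdot \frac{1}{47280} = \left(-83808\right) \frac{1}{47280} = - \frac{1746}{985}$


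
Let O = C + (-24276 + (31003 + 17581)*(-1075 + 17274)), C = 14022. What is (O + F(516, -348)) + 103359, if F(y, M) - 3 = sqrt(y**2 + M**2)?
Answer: 787105324 + 12*sqrt(2690) ≈ 7.8711e+8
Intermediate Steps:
F(y, M) = 3 + sqrt(M**2 + y**2) (F(y, M) = 3 + sqrt(y**2 + M**2) = 3 + sqrt(M**2 + y**2))
O = 787001962 (O = 14022 + (-24276 + (31003 + 17581)*(-1075 + 17274)) = 14022 + (-24276 + 48584*16199) = 14022 + (-24276 + 787012216) = 14022 + 786987940 = 787001962)
(O + F(516, -348)) + 103359 = (787001962 + (3 + sqrt((-348)**2 + 516**2))) + 103359 = (787001962 + (3 + sqrt(121104 + 266256))) + 103359 = (787001962 + (3 + sqrt(387360))) + 103359 = (787001962 + (3 + 12*sqrt(2690))) + 103359 = (787001965 + 12*sqrt(2690)) + 103359 = 787105324 + 12*sqrt(2690)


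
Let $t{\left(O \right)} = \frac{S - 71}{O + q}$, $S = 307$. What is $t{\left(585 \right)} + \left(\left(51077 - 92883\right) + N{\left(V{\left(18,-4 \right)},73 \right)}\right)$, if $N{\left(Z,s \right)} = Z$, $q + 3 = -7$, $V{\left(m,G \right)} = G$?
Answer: $- \frac{24040514}{575} \approx -41810.0$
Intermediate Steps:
$q = -10$ ($q = -3 - 7 = -10$)
$t{\left(O \right)} = \frac{236}{-10 + O}$ ($t{\left(O \right)} = \frac{307 - 71}{O - 10} = \frac{236}{-10 + O}$)
$t{\left(585 \right)} + \left(\left(51077 - 92883\right) + N{\left(V{\left(18,-4 \right)},73 \right)}\right) = \frac{236}{-10 + 585} + \left(\left(51077 - 92883\right) - 4\right) = \frac{236}{575} - 41810 = - \frac{24040514}{575}$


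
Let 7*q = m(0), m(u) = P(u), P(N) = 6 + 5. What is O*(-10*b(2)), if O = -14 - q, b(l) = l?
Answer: 2180/7 ≈ 311.43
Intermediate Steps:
P(N) = 11
m(u) = 11
q = 11/7 (q = (⅐)*11 = 11/7 ≈ 1.5714)
O = -109/7 (O = -14 - 1*11/7 = -14 - 11/7 = -109/7 ≈ -15.571)
O*(-10*b(2)) = -(-1090)*2/7 = -109/7*(-20) = 2180/7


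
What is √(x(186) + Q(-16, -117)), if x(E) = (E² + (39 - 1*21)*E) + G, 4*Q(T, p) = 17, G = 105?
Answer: √152213/2 ≈ 195.07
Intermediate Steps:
Q(T, p) = 17/4 (Q(T, p) = (¼)*17 = 17/4)
x(E) = 105 + E² + 18*E (x(E) = (E² + (39 - 1*21)*E) + 105 = (E² + (39 - 21)*E) + 105 = (E² + 18*E) + 105 = 105 + E² + 18*E)
√(x(186) + Q(-16, -117)) = √((105 + 186² + 18*186) + 17/4) = √((105 + 34596 + 3348) + 17/4) = √(38049 + 17/4) = √(152213/4) = √152213/2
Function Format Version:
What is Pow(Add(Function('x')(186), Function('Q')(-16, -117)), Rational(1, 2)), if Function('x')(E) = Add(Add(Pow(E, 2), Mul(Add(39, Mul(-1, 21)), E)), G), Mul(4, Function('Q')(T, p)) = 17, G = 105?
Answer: Mul(Rational(1, 2), Pow(152213, Rational(1, 2))) ≈ 195.07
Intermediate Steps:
Function('Q')(T, p) = Rational(17, 4) (Function('Q')(T, p) = Mul(Rational(1, 4), 17) = Rational(17, 4))
Function('x')(E) = Add(105, Pow(E, 2), Mul(18, E)) (Function('x')(E) = Add(Add(Pow(E, 2), Mul(Add(39, Mul(-1, 21)), E)), 105) = Add(Add(Pow(E, 2), Mul(Add(39, -21), E)), 105) = Add(Add(Pow(E, 2), Mul(18, E)), 105) = Add(105, Pow(E, 2), Mul(18, E)))
Pow(Add(Function('x')(186), Function('Q')(-16, -117)), Rational(1, 2)) = Pow(Add(Add(105, Pow(186, 2), Mul(18, 186)), Rational(17, 4)), Rational(1, 2)) = Pow(Add(Add(105, 34596, 3348), Rational(17, 4)), Rational(1, 2)) = Pow(Add(38049, Rational(17, 4)), Rational(1, 2)) = Pow(Rational(152213, 4), Rational(1, 2)) = Mul(Rational(1, 2), Pow(152213, Rational(1, 2)))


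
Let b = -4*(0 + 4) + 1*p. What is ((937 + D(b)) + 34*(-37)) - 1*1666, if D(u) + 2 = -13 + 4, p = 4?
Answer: -1998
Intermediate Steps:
b = -12 (b = -4*(0 + 4) + 1*4 = -4*4 + 4 = -16 + 4 = -12)
D(u) = -11 (D(u) = -2 + (-13 + 4) = -2 - 9 = -11)
((937 + D(b)) + 34*(-37)) - 1*1666 = ((937 - 11) + 34*(-37)) - 1*1666 = (926 - 1258) - 1666 = -332 - 1666 = -1998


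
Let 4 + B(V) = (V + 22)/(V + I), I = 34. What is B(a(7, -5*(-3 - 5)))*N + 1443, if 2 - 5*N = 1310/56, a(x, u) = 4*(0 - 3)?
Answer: 2245581/1540 ≈ 1458.2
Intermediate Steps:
a(x, u) = -12 (a(x, u) = 4*(-3) = -12)
N = -599/140 (N = 2/5 - 262/56 = 2/5 - 1/5*655/28 = 2/5 - 131/28 = -599/140 ≈ -4.2786)
B(V) = -4 + (22 + V)/(34 + V) (B(V) = -4 + (V + 22)/(V + 34) = -4 + (22 + V)/(34 + V))
B(a(7, -5*(-3 - 5)))*N + 1443 = (3*(-38 - 1*(-12))/(34 - 12))*(-599/140) + 1443 = (3*(-38 + 12)/22)*(-599/140) + 1443 = (3*(1/22)*(-26))*(-599/140) + 1443 = -39/11*(-599/140) + 1443 = 23361/1540 + 1443 = 2245581/1540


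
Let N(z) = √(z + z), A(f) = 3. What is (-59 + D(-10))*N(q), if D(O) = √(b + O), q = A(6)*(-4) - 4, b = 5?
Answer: 4*I*√2*(-59 + I*√5) ≈ -12.649 - 333.75*I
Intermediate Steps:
q = -16 (q = 3*(-4) - 4 = -12 - 4 = -16)
N(z) = √2*√z (N(z) = √(2*z) = √2*√z)
D(O) = √(5 + O)
(-59 + D(-10))*N(q) = (-59 + √(5 - 10))*(√2*√(-16)) = (-59 + √(-5))*(√2*(4*I)) = (-59 + I*√5)*(4*I*√2) = 4*I*√2*(-59 + I*√5)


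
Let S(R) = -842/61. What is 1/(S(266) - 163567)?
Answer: -61/9978429 ≈ -6.1132e-6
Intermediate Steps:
S(R) = -842/61 (S(R) = -842*1/61 = -842/61)
1/(S(266) - 163567) = 1/(-842/61 - 163567) = 1/(-9978429/61) = -61/9978429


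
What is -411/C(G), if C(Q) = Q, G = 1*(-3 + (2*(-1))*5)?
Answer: 411/13 ≈ 31.615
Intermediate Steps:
G = -13 (G = 1*(-3 - 2*5) = 1*(-3 - 10) = 1*(-13) = -13)
-411/C(G) = -411/(-13) = -411*(-1/13) = 411/13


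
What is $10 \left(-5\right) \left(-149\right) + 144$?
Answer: $7594$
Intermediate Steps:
$10 \left(-5\right) \left(-149\right) + 144 = \left(-50\right) \left(-149\right) + 144 = 7450 + 144 = 7594$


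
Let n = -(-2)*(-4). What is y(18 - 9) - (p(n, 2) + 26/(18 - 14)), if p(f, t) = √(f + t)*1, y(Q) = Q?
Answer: 5/2 - I*√6 ≈ 2.5 - 2.4495*I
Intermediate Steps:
n = -8 (n = -1*8 = -8)
p(f, t) = √(f + t)
y(18 - 9) - (p(n, 2) + 26/(18 - 14)) = (18 - 9) - (√(-8 + 2) + 26/(18 - 14)) = 9 - (√(-6) + 26/4) = 9 - (I*√6 + (¼)*26) = 9 - (I*√6 + 13/2) = 9 - (13/2 + I*√6) = 9 + (-13/2 - I*√6) = 5/2 - I*√6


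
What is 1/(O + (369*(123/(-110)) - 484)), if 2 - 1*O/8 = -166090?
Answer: 110/146062333 ≈ 7.5310e-7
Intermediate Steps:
O = 1328736 (O = 16 - 8*(-166090) = 16 + 1328720 = 1328736)
1/(O + (369*(123/(-110)) - 484)) = 1/(1328736 + (369*(123/(-110)) - 484)) = 1/(1328736 + (369*(123*(-1/110)) - 484)) = 1/(1328736 + (369*(-123/110) - 484)) = 1/(1328736 + (-45387/110 - 484)) = 1/(1328736 - 98627/110) = 1/(146062333/110) = 110/146062333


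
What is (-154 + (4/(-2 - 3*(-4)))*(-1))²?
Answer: 595984/25 ≈ 23839.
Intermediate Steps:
(-154 + (4/(-2 - 3*(-4)))*(-1))² = (-154 + (4/(-2 + 12))*(-1))² = (-154 + (4/10)*(-1))² = (-154 + (4*(⅒))*(-1))² = (-154 + (⅖)*(-1))² = (-154 - ⅖)² = (-772/5)² = 595984/25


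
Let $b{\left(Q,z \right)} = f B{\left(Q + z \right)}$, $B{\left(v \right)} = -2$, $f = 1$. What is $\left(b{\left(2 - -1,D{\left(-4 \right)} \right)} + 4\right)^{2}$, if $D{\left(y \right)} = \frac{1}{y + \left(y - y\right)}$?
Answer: $4$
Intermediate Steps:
$D{\left(y \right)} = \frac{1}{y}$ ($D{\left(y \right)} = \frac{1}{y + 0} = \frac{1}{y}$)
$b{\left(Q,z \right)} = -2$ ($b{\left(Q,z \right)} = 1 \left(-2\right) = -2$)
$\left(b{\left(2 - -1,D{\left(-4 \right)} \right)} + 4\right)^{2} = \left(-2 + 4\right)^{2} = 2^{2} = 4$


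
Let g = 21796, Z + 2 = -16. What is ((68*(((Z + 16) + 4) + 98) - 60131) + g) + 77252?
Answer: 45717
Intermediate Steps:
Z = -18 (Z = -2 - 16 = -18)
((68*(((Z + 16) + 4) + 98) - 60131) + g) + 77252 = ((68*(((-18 + 16) + 4) + 98) - 60131) + 21796) + 77252 = ((68*((-2 + 4) + 98) - 60131) + 21796) + 77252 = ((68*(2 + 98) - 60131) + 21796) + 77252 = ((68*100 - 60131) + 21796) + 77252 = ((6800 - 60131) + 21796) + 77252 = (-53331 + 21796) + 77252 = -31535 + 77252 = 45717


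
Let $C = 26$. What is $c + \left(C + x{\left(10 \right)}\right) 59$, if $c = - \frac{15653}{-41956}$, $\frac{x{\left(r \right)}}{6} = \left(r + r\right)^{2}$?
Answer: $\frac{6005345757}{41956} \approx 1.4313 \cdot 10^{5}$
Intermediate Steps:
$x{\left(r \right)} = 24 r^{2}$ ($x{\left(r \right)} = 6 \left(r + r\right)^{2} = 6 \left(2 r\right)^{2} = 6 \cdot 4 r^{2} = 24 r^{2}$)
$c = \frac{15653}{41956}$ ($c = \left(-15653\right) \left(- \frac{1}{41956}\right) = \frac{15653}{41956} \approx 0.37308$)
$c + \left(C + x{\left(10 \right)}\right) 59 = \frac{15653}{41956} + \left(26 + 24 \cdot 10^{2}\right) 59 = \frac{15653}{41956} + \left(26 + 24 \cdot 100\right) 59 = \frac{15653}{41956} + \left(26 + 2400\right) 59 = \frac{15653}{41956} + 2426 \cdot 59 = \frac{15653}{41956} + 143134 = \frac{6005345757}{41956}$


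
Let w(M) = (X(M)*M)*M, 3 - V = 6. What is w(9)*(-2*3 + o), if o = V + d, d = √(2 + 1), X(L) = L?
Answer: -6561 + 729*√3 ≈ -5298.3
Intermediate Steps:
V = -3 (V = 3 - 1*6 = 3 - 6 = -3)
d = √3 ≈ 1.7320
w(M) = M³ (w(M) = (M*M)*M = M²*M = M³)
o = -3 + √3 ≈ -1.2680
w(9)*(-2*3 + o) = 9³*(-2*3 + (-3 + √3)) = 729*(-6 + (-3 + √3)) = 729*(-9 + √3) = -6561 + 729*√3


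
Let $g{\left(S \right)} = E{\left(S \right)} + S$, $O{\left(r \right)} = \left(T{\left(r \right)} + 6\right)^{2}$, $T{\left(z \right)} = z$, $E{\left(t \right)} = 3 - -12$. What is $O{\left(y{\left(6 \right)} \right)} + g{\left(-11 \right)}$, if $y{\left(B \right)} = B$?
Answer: $148$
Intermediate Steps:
$E{\left(t \right)} = 15$ ($E{\left(t \right)} = 3 + 12 = 15$)
$O{\left(r \right)} = \left(6 + r\right)^{2}$ ($O{\left(r \right)} = \left(r + 6\right)^{2} = \left(6 + r\right)^{2}$)
$g{\left(S \right)} = 15 + S$
$O{\left(y{\left(6 \right)} \right)} + g{\left(-11 \right)} = \left(6 + 6\right)^{2} + \left(15 - 11\right) = 12^{2} + 4 = 144 + 4 = 148$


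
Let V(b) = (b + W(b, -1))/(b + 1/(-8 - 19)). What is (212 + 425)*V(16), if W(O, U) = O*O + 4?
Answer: 4746924/431 ≈ 11014.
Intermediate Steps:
W(O, U) = 4 + O² (W(O, U) = O² + 4 = 4 + O²)
V(b) = (4 + b + b²)/(-1/27 + b) (V(b) = (b + (4 + b²))/(b + 1/(-8 - 19)) = (4 + b + b²)/(b + 1/(-27)) = (4 + b + b²)/(b - 1/27) = (4 + b + b²)/(-1/27 + b))
(212 + 425)*V(16) = (212 + 425)*(27*(4 + 16 + 16²)/(-1 + 27*16)) = 637*(27*(4 + 16 + 256)/(-1 + 432)) = 637*(27*276/431) = 637*(27*(1/431)*276) = 637*(7452/431) = 4746924/431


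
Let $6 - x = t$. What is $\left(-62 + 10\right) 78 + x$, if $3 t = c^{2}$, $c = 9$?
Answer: $-4077$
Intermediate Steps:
$t = 27$ ($t = \frac{9^{2}}{3} = \frac{1}{3} \cdot 81 = 27$)
$x = -21$ ($x = 6 - 27 = -21$)
$\left(-62 + 10\right) 78 + x = \left(-62 + 10\right) 78 - 21 = \left(-52\right) 78 - 21 = -4056 - 21 = -4077$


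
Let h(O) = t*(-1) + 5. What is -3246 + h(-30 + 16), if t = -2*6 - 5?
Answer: -3224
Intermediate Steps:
t = -17 (t = -12 - 5 = -17)
h(O) = 22 (h(O) = -17*(-1) + 5 = 17 + 5 = 22)
-3246 + h(-30 + 16) = -3246 + 22 = -3224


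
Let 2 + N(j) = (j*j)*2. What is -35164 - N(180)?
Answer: -99962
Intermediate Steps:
N(j) = -2 + 2*j² (N(j) = -2 + (j*j)*2 = -2 + j²*2 = -2 + 2*j²)
-35164 - N(180) = -35164 - (-2 + 2*180²) = -35164 - (-2 + 2*32400) = -35164 - (-2 + 64800) = -35164 - 1*64798 = -35164 - 64798 = -99962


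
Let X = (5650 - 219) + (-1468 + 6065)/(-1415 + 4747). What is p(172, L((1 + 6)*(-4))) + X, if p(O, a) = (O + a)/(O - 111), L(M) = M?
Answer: 1104621837/203252 ≈ 5434.7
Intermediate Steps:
p(O, a) = (O + a)/(-111 + O)
X = 18100689/3332 (X = 5431 + 4597/3332 = 18100689/3332 ≈ 5432.4)
p(172, L((1 + 6)*(-4))) + X = (172 + (1 + 6)*(-4))/(-111 + 172) + 18100689/3332 = (172 + 7*(-4))/61 + 18100689/3332 = (172 - 28)/61 + 18100689/3332 = (1/61)*144 + 18100689/3332 = 144/61 + 18100689/3332 = 1104621837/203252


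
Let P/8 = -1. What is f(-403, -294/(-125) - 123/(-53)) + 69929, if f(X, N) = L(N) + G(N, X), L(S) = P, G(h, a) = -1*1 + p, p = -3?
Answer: 69917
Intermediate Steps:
P = -8 (P = 8*(-1) = -8)
G(h, a) = -4 (G(h, a) = -1*1 - 3 = -1 - 3 = -4)
L(S) = -8
f(X, N) = -12 (f(X, N) = -8 - 4 = -12)
f(-403, -294/(-125) - 123/(-53)) + 69929 = -12 + 69929 = 69917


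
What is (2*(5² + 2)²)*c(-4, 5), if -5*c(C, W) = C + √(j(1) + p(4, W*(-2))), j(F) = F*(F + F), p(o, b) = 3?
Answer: 5832/5 - 1458*√5/5 ≈ 514.36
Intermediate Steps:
j(F) = 2*F² (j(F) = F*(2*F) = 2*F²)
c(C, W) = -C/5 - √5/5 (c(C, W) = -(C + √(2*1² + 3))/5 = -(C + √(2*1 + 3))/5 = -(C + √(2 + 3))/5 = -(C + √5)/5 = -C/5 - √5/5)
(2*(5² + 2)²)*c(-4, 5) = (2*(5² + 2)²)*(-⅕*(-4) - √5/5) = (2*(25 + 2)²)*(⅘ - √5/5) = (2*27²)*(⅘ - √5/5) = (2*729)*(⅘ - √5/5) = 1458*(⅘ - √5/5) = 5832/5 - 1458*√5/5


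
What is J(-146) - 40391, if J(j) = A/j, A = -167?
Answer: -5896919/146 ≈ -40390.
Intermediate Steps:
J(j) = -167/j
J(-146) - 40391 = -167/(-146) - 40391 = -167*(-1/146) - 40391 = 167/146 - 40391 = -5896919/146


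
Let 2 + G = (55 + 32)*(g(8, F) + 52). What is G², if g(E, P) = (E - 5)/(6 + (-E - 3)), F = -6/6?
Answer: 499477801/25 ≈ 1.9979e+7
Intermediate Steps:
F = -1 (F = -6*⅙ = -1)
g(E, P) = (-5 + E)/(3 - E) (g(E, P) = (-5 + E)/(6 + (-3 - E)) = (-5 + E)/(3 - E))
G = 22349/5 (G = -2 + (55 + 32)*((5 - 1*8)/(-3 + 8) + 52) = -2 + 87*((5 - 8)/5 + 52) = -2 + 87*((⅕)*(-3) + 52) = -2 + 87*(-⅗ + 52) = -2 + 87*(257/5) = -2 + 22359/5 = 22349/5 ≈ 4469.8)
G² = (22349/5)² = 499477801/25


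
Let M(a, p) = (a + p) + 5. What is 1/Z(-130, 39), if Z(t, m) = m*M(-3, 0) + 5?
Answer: 1/83 ≈ 0.012048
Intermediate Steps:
M(a, p) = 5 + a + p
Z(t, m) = 5 + 2*m (Z(t, m) = m*(5 - 3 + 0) + 5 = m*2 + 5 = 2*m + 5 = 5 + 2*m)
1/Z(-130, 39) = 1/(5 + 2*39) = 1/(5 + 78) = 1/83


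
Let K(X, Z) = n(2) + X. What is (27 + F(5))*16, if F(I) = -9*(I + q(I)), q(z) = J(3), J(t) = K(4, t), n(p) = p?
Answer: -1152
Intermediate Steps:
K(X, Z) = 2 + X
J(t) = 6 (J(t) = 2 + 4 = 6)
q(z) = 6
F(I) = -54 - 9*I (F(I) = -9*(I + 6) = -9*(6 + I) = -54 - 9*I)
(27 + F(5))*16 = (27 + (-54 - 9*5))*16 = (27 + (-54 - 45))*16 = (27 - 99)*16 = -72*16 = -1152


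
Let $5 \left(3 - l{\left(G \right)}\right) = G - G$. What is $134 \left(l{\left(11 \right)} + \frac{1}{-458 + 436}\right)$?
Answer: $\frac{4355}{11} \approx 395.91$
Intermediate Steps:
$l{\left(G \right)} = 3$ ($l{\left(G \right)} = 3 - \frac{G - G}{5} = 3 - 0 = 3 + 0 = 3$)
$134 \left(l{\left(11 \right)} + \frac{1}{-458 + 436}\right) = 134 \left(3 + \frac{1}{-458 + 436}\right) = 134 \left(3 + \frac{1}{-22}\right) = 134 \left(3 - \frac{1}{22}\right) = 134 \cdot \frac{65}{22} = \frac{4355}{11}$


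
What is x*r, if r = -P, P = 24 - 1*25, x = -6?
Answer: -6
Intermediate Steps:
P = -1 (P = 24 - 25 = -1)
r = 1 (r = -1*(-1) = 1)
x*r = -6*1 = -6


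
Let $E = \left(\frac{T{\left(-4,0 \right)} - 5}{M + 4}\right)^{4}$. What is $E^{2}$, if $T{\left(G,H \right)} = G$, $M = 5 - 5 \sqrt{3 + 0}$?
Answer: $\frac{43046721}{\left(9 - 5 \sqrt{3}\right)^{8}} \approx 2.425 \cdot 10^{11}$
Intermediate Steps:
$M = 5 - 5 \sqrt{3} \approx -3.6603$
$E = \frac{6561}{\left(9 - 5 \sqrt{3}\right)^{4}}$ ($E = \left(\frac{-4 - 5}{\left(5 - 5 \sqrt{3}\right) + 4}\right)^{4} = \left(- \frac{9}{9 - 5 \sqrt{3}}\right)^{4} = \frac{6561}{\left(9 - 5 \sqrt{3}\right)^{4}} \approx 4.9244 \cdot 10^{5}$)
$E^{2} = \left(\frac{6561}{\left(9 - 5 \sqrt{3}\right)^{4}}\right)^{2} = \frac{43046721}{\left(9 - 5 \sqrt{3}\right)^{8}}$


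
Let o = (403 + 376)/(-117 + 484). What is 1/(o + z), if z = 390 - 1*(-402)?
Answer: 367/291443 ≈ 0.0012593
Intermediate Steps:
z = 792 (z = 390 + 402 = 792)
o = 779/367 ≈ 2.1226
1/(o + z) = 1/(779/367 + 792) = 1/(291443/367) = 367/291443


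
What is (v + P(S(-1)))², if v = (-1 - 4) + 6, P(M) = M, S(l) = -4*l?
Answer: 25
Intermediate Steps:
v = 1 (v = -5 + 6 = 1)
(v + P(S(-1)))² = (1 - 4*(-1))² = (1 + 4)² = 5² = 25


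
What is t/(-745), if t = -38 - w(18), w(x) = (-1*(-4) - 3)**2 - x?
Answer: 21/745 ≈ 0.028188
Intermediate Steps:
w(x) = 1 - x (w(x) = (4 - 3)**2 - x = 1**2 - x = 1 - x)
t = -21 (t = -38 - (1 - 1*18) = -38 - (1 - 18) = -38 - 1*(-17) = -38 + 17 = -21)
t/(-745) = -21/(-745) = -21*(-1/745) = 21/745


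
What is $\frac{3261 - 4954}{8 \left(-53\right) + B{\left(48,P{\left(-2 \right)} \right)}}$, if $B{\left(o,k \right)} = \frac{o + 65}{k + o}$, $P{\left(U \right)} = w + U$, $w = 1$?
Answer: $\frac{79571}{19815} \approx 4.0157$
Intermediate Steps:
$P{\left(U \right)} = 1 + U$
$B{\left(o,k \right)} = \frac{65 + o}{k + o}$
$\frac{3261 - 4954}{8 \left(-53\right) + B{\left(48,P{\left(-2 \right)} \right)}} = \frac{3261 - 4954}{8 \left(-53\right) + \frac{65 + 48}{\left(1 - 2\right) + 48}} = - \frac{1693}{-424 + \frac{1}{-1 + 48} \cdot 113} = - \frac{1693}{-424 + \frac{1}{47} \cdot 113} = - \frac{1693}{-424 + \frac{113}{47}} = - \frac{1693}{- \frac{19815}{47}} = \left(-1693\right) \left(- \frac{47}{19815}\right) = \frac{79571}{19815}$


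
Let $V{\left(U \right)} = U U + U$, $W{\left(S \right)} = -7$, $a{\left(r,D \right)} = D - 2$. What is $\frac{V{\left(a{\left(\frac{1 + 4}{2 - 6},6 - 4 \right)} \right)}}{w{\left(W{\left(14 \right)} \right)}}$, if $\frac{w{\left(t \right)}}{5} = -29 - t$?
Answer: $0$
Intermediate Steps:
$a{\left(r,D \right)} = -2 + D$ ($a{\left(r,D \right)} = D - 2 = -2 + D$)
$w{\left(t \right)} = -145 - 5 t$ ($w{\left(t \right)} = 5 \left(-29 - t\right) = -145 - 5 t$)
$V{\left(U \right)} = U + U^{2}$ ($V{\left(U \right)} = U^{2} + U = U + U^{2}$)
$\frac{V{\left(a{\left(\frac{1 + 4}{2 - 6},6 - 4 \right)} \right)}}{w{\left(W{\left(14 \right)} \right)}} = \frac{\left(-2 + \left(6 - 4\right)\right) \left(1 + \left(-2 + \left(6 - 4\right)\right)\right)}{-145 - -35} = \frac{\left(-2 + \left(6 - 4\right)\right) \left(1 + \left(-2 + \left(6 - 4\right)\right)\right)}{-145 + 35} = \frac{\left(-2 + 2\right) \left(1 + \left(-2 + 2\right)\right)}{-110} = 0 \left(1 + 0\right) \left(- \frac{1}{110}\right) = 0 \cdot 1 \left(- \frac{1}{110}\right) = 0 \left(- \frac{1}{110}\right) = 0$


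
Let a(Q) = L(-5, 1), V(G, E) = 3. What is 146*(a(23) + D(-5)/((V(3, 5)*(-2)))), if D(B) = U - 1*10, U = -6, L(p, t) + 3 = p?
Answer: -2336/3 ≈ -778.67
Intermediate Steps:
L(p, t) = -3 + p
a(Q) = -8 (a(Q) = -3 - 5 = -8)
D(B) = -16 (D(B) = -6 - 1*10 = -6 - 10 = -16)
146*(a(23) + D(-5)/((V(3, 5)*(-2)))) = 146*(-8 - 16/(3*(-2))) = 146*(-8 - 16/(-6)) = 146*(-8 - 16*(-1/6)) = 146*(-8 + 8/3) = 146*(-16/3) = -2336/3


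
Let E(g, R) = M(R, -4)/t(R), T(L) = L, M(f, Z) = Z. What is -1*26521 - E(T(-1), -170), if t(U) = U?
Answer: -2254287/85 ≈ -26521.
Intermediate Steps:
E(g, R) = -4/R
-1*26521 - E(T(-1), -170) = -1*26521 - (-4)/(-170) = -26521 - (-4)*(-1)/170 = -26521 - 1*2/85 = -26521 - 2/85 = -2254287/85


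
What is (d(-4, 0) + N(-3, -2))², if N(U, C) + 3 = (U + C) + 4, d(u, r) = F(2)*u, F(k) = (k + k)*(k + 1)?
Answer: 2704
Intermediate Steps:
F(k) = 2*k*(1 + k) (F(k) = (2*k)*(1 + k) = 2*k*(1 + k))
d(u, r) = 12*u (d(u, r) = (2*2*(1 + 2))*u = (2*2*3)*u = 12*u)
N(U, C) = 1 + C + U (N(U, C) = -3 + ((U + C) + 4) = -3 + ((C + U) + 4) = -3 + (4 + C + U) = 1 + C + U)
(d(-4, 0) + N(-3, -2))² = (12*(-4) + (1 - 2 - 3))² = (-48 - 4)² = (-52)² = 2704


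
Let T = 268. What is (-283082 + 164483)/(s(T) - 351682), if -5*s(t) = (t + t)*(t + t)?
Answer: 15205/52454 ≈ 0.28987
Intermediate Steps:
s(t) = -4*t**2/5 (s(t) = -(t + t)*(t + t)/5 = -2*t*2*t/5 = -4*t**2/5)
(-283082 + 164483)/(s(T) - 351682) = (-283082 + 164483)/(-4/5*268**2 - 351682) = -118599/(-4/5*71824 - 351682) = -118599/(-287296/5 - 351682) = -118599/(-2045706/5) = -118599*(-5/2045706) = 15205/52454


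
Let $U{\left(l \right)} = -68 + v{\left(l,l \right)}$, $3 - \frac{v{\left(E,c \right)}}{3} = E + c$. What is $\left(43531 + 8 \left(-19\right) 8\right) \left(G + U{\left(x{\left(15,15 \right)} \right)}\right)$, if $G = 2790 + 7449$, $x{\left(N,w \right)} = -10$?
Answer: $433305600$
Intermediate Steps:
$v{\left(E,c \right)} = 9 - 3 E - 3 c$ ($v{\left(E,c \right)} = 9 - 3 \left(E + c\right) = 9 - \left(3 E + 3 c\right) = 9 - 3 E - 3 c$)
$G = 10239$
$U{\left(l \right)} = -59 - 6 l$ ($U{\left(l \right)} = -68 - \left(-9 + 6 l\right) = -59 - 6 l$)
$\left(43531 + 8 \left(-19\right) 8\right) \left(G + U{\left(x{\left(15,15 \right)} \right)}\right) = \left(43531 + 8 \left(-19\right) 8\right) \left(10239 - -1\right) = \left(43531 - 1216\right) \left(10239 + \left(-59 + 60\right)\right) = \left(43531 - 1216\right) \left(10239 + 1\right) = 42315 \cdot 10240 = 433305600$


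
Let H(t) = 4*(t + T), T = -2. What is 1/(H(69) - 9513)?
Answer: -1/9245 ≈ -0.00010817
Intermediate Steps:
H(t) = -8 + 4*t (H(t) = 4*(t - 2) = 4*(-2 + t) = -8 + 4*t)
1/(H(69) - 9513) = 1/((-8 + 4*69) - 9513) = 1/((-8 + 276) - 9513) = 1/(268 - 9513) = 1/(-9245) = -1/9245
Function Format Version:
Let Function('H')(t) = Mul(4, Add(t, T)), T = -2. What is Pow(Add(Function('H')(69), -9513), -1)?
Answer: Rational(-1, 9245) ≈ -0.00010817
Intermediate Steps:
Function('H')(t) = Add(-8, Mul(4, t)) (Function('H')(t) = Mul(4, Add(t, -2)) = Mul(4, Add(-2, t)) = Add(-8, Mul(4, t)))
Pow(Add(Function('H')(69), -9513), -1) = Pow(Add(Add(-8, Mul(4, 69)), -9513), -1) = Pow(Add(Add(-8, 276), -9513), -1) = Pow(Add(268, -9513), -1) = Pow(-9245, -1) = Rational(-1, 9245)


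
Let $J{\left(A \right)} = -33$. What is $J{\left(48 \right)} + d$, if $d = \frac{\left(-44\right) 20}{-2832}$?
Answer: $- \frac{5786}{177} \approx -32.689$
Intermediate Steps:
$d = \frac{55}{177}$ ($d = \left(-880\right) \left(- \frac{1}{2832}\right) = \frac{55}{177} \approx 0.31073$)
$J{\left(48 \right)} + d = -33 + \frac{55}{177} = - \frac{5786}{177}$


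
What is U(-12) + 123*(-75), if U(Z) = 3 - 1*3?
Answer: -9225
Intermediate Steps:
U(Z) = 0 (U(Z) = 3 - 3 = 0)
U(-12) + 123*(-75) = 0 + 123*(-75) = 0 - 9225 = -9225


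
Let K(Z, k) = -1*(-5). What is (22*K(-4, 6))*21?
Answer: 2310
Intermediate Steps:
K(Z, k) = 5
(22*K(-4, 6))*21 = (22*5)*21 = 110*21 = 2310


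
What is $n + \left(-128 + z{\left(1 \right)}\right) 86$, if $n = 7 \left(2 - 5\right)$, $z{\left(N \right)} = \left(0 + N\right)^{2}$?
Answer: $-10943$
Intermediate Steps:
$z{\left(N \right)} = N^{2}$
$n = -21$ ($n = 7 \left(-3\right) = -21$)
$n + \left(-128 + z{\left(1 \right)}\right) 86 = -21 + \left(-128 + 1^{2}\right) 86 = -21 + \left(-128 + 1\right) 86 = -21 - 10922 = -10943$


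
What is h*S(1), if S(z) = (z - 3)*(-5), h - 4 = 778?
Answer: 7820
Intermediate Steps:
h = 782 (h = 4 + 778 = 782)
S(z) = 15 - 5*z (S(z) = (-3 + z)*(-5) = 15 - 5*z)
h*S(1) = 782*(15 - 5*1) = 782*(15 - 5) = 782*10 = 7820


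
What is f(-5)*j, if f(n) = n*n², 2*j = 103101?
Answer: -12887625/2 ≈ -6.4438e+6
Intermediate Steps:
j = 103101/2 (j = (½)*103101 = 103101/2 ≈ 51551.)
f(n) = n³
f(-5)*j = (-5)³*(103101/2) = -125*103101/2 = -12887625/2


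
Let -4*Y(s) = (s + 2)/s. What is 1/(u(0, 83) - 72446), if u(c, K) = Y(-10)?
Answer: -5/362231 ≈ -1.3803e-5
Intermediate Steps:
Y(s) = -(2 + s)/(4*s) (Y(s) = -(s + 2)/(4*s) = -(2 + s)/(4*s))
u(c, K) = -⅕ (u(c, K) = (¼)*(-2 - 1*(-10))/(-10) = (¼)*(-⅒)*(-2 + 10) = (¼)*(-⅒)*8 = -⅕)
1/(u(0, 83) - 72446) = 1/(-⅕ - 72446) = 1/(-362231/5) = -5/362231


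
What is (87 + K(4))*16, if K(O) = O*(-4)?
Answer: 1136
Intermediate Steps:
K(O) = -4*O
(87 + K(4))*16 = (87 - 4*4)*16 = (87 - 16)*16 = 71*16 = 1136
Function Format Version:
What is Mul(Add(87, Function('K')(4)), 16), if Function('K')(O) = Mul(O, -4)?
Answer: 1136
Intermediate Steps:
Function('K')(O) = Mul(-4, O)
Mul(Add(87, Function('K')(4)), 16) = Mul(Add(87, Mul(-4, 4)), 16) = Mul(Add(87, -16), 16) = Mul(71, 16) = 1136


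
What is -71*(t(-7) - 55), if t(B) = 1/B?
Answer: 27406/7 ≈ 3915.1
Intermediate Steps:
-71*(t(-7) - 55) = -71*(1/(-7) - 55) = -71*(-⅐ - 55) = -71*(-386/7) = 27406/7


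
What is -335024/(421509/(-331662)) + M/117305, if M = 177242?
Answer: 4344796032870006/16481704415 ≈ 2.6361e+5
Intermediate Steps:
-335024/(421509/(-331662)) + M/117305 = -335024/(421509/(-331662)) + 177242/117305 = -335024/(421509*(-1/331662)) + 177242*(1/117305) = -335024/(-140503/110554) + 177242/117305 = -335024*(-110554/140503) + 177242/117305 = 37038243296/140503 + 177242/117305 = 4344796032870006/16481704415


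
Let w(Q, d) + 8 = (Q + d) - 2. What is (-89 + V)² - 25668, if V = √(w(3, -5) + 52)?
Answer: -17707 - 356*√10 ≈ -18833.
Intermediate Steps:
w(Q, d) = -10 + Q + d (w(Q, d) = -8 + ((Q + d) - 2) = -8 + (-2 + Q + d) = -10 + Q + d)
V = 2*√10 (V = √((-10 + 3 - 5) + 52) = √(-12 + 52) = √40 = 2*√10 ≈ 6.3246)
(-89 + V)² - 25668 = (-89 + 2*√10)² - 25668 = -25668 + (-89 + 2*√10)²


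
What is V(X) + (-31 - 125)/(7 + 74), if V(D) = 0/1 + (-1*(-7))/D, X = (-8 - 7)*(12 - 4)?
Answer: -2143/1080 ≈ -1.9843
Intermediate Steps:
X = -120 (X = -15*8 = -120)
V(D) = 7/D (V(D) = 0*1 + 7/D = 0 + 7/D = 7/D)
V(X) + (-31 - 125)/(7 + 74) = 7/(-120) + (-31 - 125)/(7 + 74) = 7*(-1/120) - 156/81 = -7/120 - 156*1/81 = -7/120 - 52/27 = -2143/1080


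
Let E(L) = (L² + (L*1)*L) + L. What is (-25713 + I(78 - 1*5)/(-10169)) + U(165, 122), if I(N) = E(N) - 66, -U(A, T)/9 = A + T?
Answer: -287752689/10169 ≈ -28297.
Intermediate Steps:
E(L) = L + 2*L² (E(L) = (L² + L*L) + L = (L² + L²) + L = 2*L² + L = L + 2*L²)
U(A, T) = -9*A - 9*T (U(A, T) = -9*(A + T) = -9*A - 9*T)
I(N) = -66 + N*(1 + 2*N) (I(N) = N*(1 + 2*N) - 66 = -66 + N*(1 + 2*N))
(-25713 + I(78 - 1*5)/(-10169)) + U(165, 122) = (-25713 + (-66 + (78 - 1*5)*(1 + 2*(78 - 1*5)))/(-10169)) + (-9*165 - 9*122) = (-25713 + (-66 + (78 - 5)*(1 + 2*(78 - 5)))*(-1/10169)) + (-1485 - 1098) = (-25713 + (-66 + 73*(1 + 2*73))*(-1/10169)) - 2583 = (-25713 + (-66 + 73*(1 + 146))*(-1/10169)) - 2583 = (-25713 + (-66 + 73*147)*(-1/10169)) - 2583 = (-25713 + (-66 + 10731)*(-1/10169)) - 2583 = (-25713 + 10665*(-1/10169)) - 2583 = (-25713 - 10665/10169) - 2583 = -261486162/10169 - 2583 = -287752689/10169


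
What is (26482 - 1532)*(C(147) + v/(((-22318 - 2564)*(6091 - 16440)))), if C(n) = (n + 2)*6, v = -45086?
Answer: 2871849393369850/128751909 ≈ 2.2305e+7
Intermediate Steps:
C(n) = 12 + 6*n (C(n) = (2 + n)*6 = 12 + 6*n)
(26482 - 1532)*(C(147) + v/(((-22318 - 2564)*(6091 - 16440)))) = (26482 - 1532)*((12 + 6*147) - 45086*1/((-22318 - 2564)*(6091 - 16440))) = 24950*((12 + 882) - 45086/((-24882*(-10349)))) = 24950*(894 - 45086/257503818) = 24950*(894 - 45086*1/257503818) = 24950*(894 - 22543/128751909) = 24950*(115104184103/128751909) = 2871849393369850/128751909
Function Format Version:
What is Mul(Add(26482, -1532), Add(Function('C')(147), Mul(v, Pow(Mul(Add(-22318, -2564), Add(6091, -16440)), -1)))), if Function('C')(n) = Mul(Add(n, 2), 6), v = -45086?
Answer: Rational(2871849393369850, 128751909) ≈ 2.2305e+7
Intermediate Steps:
Function('C')(n) = Add(12, Mul(6, n)) (Function('C')(n) = Mul(Add(2, n), 6) = Add(12, Mul(6, n)))
Mul(Add(26482, -1532), Add(Function('C')(147), Mul(v, Pow(Mul(Add(-22318, -2564), Add(6091, -16440)), -1)))) = Mul(Add(26482, -1532), Add(Add(12, Mul(6, 147)), Mul(-45086, Pow(Mul(Add(-22318, -2564), Add(6091, -16440)), -1)))) = Mul(24950, Add(Add(12, 882), Mul(-45086, Pow(Mul(-24882, -10349), -1)))) = Mul(24950, Add(894, Mul(-45086, Pow(257503818, -1)))) = Mul(24950, Add(894, Mul(-45086, Rational(1, 257503818)))) = Mul(24950, Add(894, Rational(-22543, 128751909))) = Mul(24950, Rational(115104184103, 128751909)) = Rational(2871849393369850, 128751909)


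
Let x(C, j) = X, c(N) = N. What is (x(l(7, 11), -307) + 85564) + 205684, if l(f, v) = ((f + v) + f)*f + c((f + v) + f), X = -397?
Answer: 290851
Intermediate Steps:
l(f, v) = v + 2*f + f*(v + 2*f) (l(f, v) = ((f + v) + f)*f + ((f + v) + f) = (v + 2*f)*f + (v + 2*f) = f*(v + 2*f) + (v + 2*f) = v + 2*f + f*(v + 2*f))
x(C, j) = -397
(x(l(7, 11), -307) + 85564) + 205684 = (-397 + 85564) + 205684 = 85167 + 205684 = 290851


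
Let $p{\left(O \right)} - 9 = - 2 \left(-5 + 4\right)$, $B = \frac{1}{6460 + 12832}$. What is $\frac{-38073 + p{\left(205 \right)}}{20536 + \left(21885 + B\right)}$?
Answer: $- \frac{734292104}{818385933} \approx -0.89724$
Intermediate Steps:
$B = \frac{1}{19292} \approx 5.1835 \cdot 10^{-5}$
$p{\left(O \right)} = 11$ ($p{\left(O \right)} = 9 - 2 \left(-5 + 4\right) = 9 - -2 = 9 + 2 = 11$)
$\frac{-38073 + p{\left(205 \right)}}{20536 + \left(21885 + B\right)} = \frac{-38073 + 11}{20536 + \left(21885 + \frac{1}{19292}\right)} = - \frac{38062}{20536 + \frac{422205421}{19292}} = - \frac{38062}{\frac{818385933}{19292}} = \left(-38062\right) \frac{19292}{818385933} = - \frac{734292104}{818385933}$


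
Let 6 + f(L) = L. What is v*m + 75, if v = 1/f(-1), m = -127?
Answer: 652/7 ≈ 93.143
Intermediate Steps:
f(L) = -6 + L
v = -⅐ (v = 1/(-6 - 1) = 1/(-7) = -⅐ ≈ -0.14286)
v*m + 75 = -⅐*(-127) + 75 = 127/7 + 75 = 652/7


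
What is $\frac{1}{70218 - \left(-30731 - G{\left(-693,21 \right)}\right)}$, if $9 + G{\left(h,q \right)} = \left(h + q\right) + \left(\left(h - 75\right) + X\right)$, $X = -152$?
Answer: $\frac{1}{99348} \approx 1.0066 \cdot 10^{-5}$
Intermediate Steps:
$G{\left(h,q \right)} = -236 + q + 2 h$ ($G{\left(h,q \right)} = -9 + \left(\left(h + q\right) + \left(\left(h - 75\right) - 152\right)\right) = -9 + \left(\left(h + q\right) + \left(\left(-75 + h\right) - 152\right)\right) = -9 + \left(\left(h + q\right) + \left(-227 + h\right)\right) = -9 + \left(-227 + q + 2 h\right) = -236 + q + 2 h$)
$\frac{1}{70218 - \left(-30731 - G{\left(-693,21 \right)}\right)} = \frac{1}{70218 - \left(-30731 - \left(-236 + 21 + 2 \left(-693\right)\right)\right)} = \frac{1}{70218 - \left(-30731 - \left(-236 + 21 - 1386\right)\right)} = \frac{1}{70218 - \left(-30731 - -1601\right)} = \frac{1}{70218 - \left(-30731 + 1601\right)} = \frac{1}{70218 - -29130} = \frac{1}{70218 + 29130} = \frac{1}{99348}$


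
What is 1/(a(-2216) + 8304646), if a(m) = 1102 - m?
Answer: 1/8307964 ≈ 1.2037e-7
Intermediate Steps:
1/(a(-2216) + 8304646) = 1/((1102 - 1*(-2216)) + 8304646) = 1/((1102 + 2216) + 8304646) = 1/(3318 + 8304646) = 1/8307964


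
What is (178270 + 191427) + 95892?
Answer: 465589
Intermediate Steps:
(178270 + 191427) + 95892 = 369697 + 95892 = 465589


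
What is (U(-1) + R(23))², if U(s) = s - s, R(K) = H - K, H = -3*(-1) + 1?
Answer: 361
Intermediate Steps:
H = 4 (H = 3 + 1 = 4)
R(K) = 4 - K
U(s) = 0
(U(-1) + R(23))² = (0 + (4 - 1*23))² = (0 + (4 - 23))² = (0 - 19)² = (-19)² = 361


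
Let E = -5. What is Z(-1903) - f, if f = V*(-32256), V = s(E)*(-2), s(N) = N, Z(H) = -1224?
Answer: 321336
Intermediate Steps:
V = 10 (V = -5*(-2) = 10)
f = -322560 (f = 10*(-32256) = -322560)
Z(-1903) - f = -1224 - 1*(-322560) = -1224 + 322560 = 321336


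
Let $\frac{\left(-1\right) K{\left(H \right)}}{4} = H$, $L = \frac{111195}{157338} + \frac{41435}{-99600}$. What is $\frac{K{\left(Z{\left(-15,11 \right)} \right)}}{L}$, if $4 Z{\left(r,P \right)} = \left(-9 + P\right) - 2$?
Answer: $0$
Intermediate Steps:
$Z{\left(r,P \right)} = - \frac{11}{4} + \frac{P}{4}$ ($Z{\left(r,P \right)} = \frac{\left(-9 + P\right) - 2}{4} = \frac{-11 + P}{4} = - \frac{11}{4} + \frac{P}{4}$)
$L = \frac{50619133}{174120720}$ ($L = 111195 \cdot \frac{1}{157338} + 41435 \left(- \frac{1}{99600}\right) = \frac{12355}{17482} - \frac{8287}{19920} = \frac{50619133}{174120720} \approx 0.29071$)
$K{\left(H \right)} = - 4 H$
$\frac{K{\left(Z{\left(-15,11 \right)} \right)}}{L} = \frac{\left(-4\right) \left(- \frac{11}{4} + \frac{1}{4} \cdot 11\right)}{\frac{50619133}{174120720}} = - 4 \left(- \frac{11}{4} + \frac{11}{4}\right) \frac{174120720}{50619133} = \left(-4\right) 0 \cdot \frac{174120720}{50619133} = 0 \cdot \frac{174120720}{50619133} = 0$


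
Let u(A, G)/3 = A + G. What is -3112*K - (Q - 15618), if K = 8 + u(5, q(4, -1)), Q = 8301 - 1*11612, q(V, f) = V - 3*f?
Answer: -117999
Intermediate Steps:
Q = -3311 (Q = 8301 - 11612 = -3311)
u(A, G) = 3*A + 3*G (u(A, G) = 3*(A + G) = 3*A + 3*G)
K = 44 (K = 8 + (3*5 + 3*(4 - 3*(-1))) = 8 + (15 + 3*(4 + 3)) = 8 + (15 + 3*7) = 8 + (15 + 21) = 8 + 36 = 44)
-3112*K - (Q - 15618) = -3112*44 - (-3311 - 15618) = -136928 - 1*(-18929) = -136928 + 18929 = -117999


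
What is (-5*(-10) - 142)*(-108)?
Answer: 9936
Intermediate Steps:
(-5*(-10) - 142)*(-108) = (50 - 142)*(-108) = -92*(-108) = 9936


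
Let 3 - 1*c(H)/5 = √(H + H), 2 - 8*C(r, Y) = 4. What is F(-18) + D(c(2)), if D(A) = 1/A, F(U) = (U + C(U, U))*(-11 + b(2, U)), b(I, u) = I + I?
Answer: 2559/20 ≈ 127.95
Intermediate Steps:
C(r, Y) = -¼ (C(r, Y) = ¼ - ⅛*4 = ¼ - ½ = -¼)
b(I, u) = 2*I
F(U) = 7/4 - 7*U (F(U) = (U - ¼)*(-11 + 2*2) = (-¼ + U)*(-11 + 4) = (-¼ + U)*(-7) = 7/4 - 7*U)
c(H) = 15 - 5*√2*√H (c(H) = 15 - 5*√(H + H) = 15 - 5*√2*√H)
F(-18) + D(c(2)) = (7/4 - 7*(-18)) + 1/(15 - 5*√2*√2) = (7/4 + 126) + 1/(15 - 10) = 511/4 + 1/5 = 511/4 + ⅕ = 2559/20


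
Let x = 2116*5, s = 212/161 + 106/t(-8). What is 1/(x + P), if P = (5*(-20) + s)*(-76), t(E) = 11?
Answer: 1771/30722532 ≈ 5.7645e-5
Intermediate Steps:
s = 19398/1771 (s = 212/161 + 106/11 = 19398/1771 ≈ 10.953)
x = 10580
P = 11985352/1771 (P = (5*(-20) + 19398/1771)*(-76) = (-100 + 19398/1771)*(-76) = -157702/1771*(-76) = 11985352/1771 ≈ 6767.6)
1/(x + P) = 1/(10580 + 11985352/1771) = 1/(30722532/1771) = 1771/30722532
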